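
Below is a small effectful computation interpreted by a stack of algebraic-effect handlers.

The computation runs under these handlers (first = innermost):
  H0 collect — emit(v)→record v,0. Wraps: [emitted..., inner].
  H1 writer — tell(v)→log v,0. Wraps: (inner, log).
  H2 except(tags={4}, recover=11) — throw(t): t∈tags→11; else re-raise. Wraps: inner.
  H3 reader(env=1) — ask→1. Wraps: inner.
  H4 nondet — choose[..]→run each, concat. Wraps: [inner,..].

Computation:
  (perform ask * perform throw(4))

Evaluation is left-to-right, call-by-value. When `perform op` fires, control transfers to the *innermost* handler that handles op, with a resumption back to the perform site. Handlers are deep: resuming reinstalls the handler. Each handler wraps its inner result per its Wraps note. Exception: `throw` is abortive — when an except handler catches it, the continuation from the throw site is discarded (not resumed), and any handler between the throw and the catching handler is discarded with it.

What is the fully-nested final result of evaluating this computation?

Step-by-step:
ask @ H3 ⇒ 1
throw(4) @ H2 caught ⇒ 11
H3 returns 11
H4 returns [11]
= [11]

Answer: [11]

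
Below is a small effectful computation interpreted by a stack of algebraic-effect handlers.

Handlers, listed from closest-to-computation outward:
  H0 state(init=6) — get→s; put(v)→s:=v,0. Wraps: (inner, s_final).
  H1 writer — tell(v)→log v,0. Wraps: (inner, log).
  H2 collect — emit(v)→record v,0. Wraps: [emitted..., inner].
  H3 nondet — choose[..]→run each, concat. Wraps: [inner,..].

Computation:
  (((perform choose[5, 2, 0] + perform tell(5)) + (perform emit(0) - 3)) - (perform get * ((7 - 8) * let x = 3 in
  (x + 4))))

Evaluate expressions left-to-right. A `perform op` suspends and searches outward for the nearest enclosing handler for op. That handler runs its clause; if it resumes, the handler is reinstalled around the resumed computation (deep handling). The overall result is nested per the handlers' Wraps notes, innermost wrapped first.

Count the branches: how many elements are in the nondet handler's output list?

Step-by-step:
choose[5, 2, 0] @ H3
  branch[0] choose=5:
    tell(5) @ H1 ⇒ log+=5
    emit(0) @ H2 ⇒ out+=0
    get @ H0 ⇒ 6
    H0 returns (44, 6)
    H1 returns ((44, 6), (5))
    H2 returns [0, ((44, 6), (5))]
    H3 returns [[0, ((44, 6), (5))]]
  branch[1] choose=2:
    tell(5) @ H1 ⇒ log+=5
    emit(0) @ H2 ⇒ out+=0
    get @ H0 ⇒ 6
    H0 returns (41, 6)
    H1 returns ((41, 6), (5))
    H2 returns [0, ((41, 6), (5))]
    H3 returns [[0, ((41, 6), (5))]]
  branch[2] choose=0:
    tell(5) @ H1 ⇒ log+=5
    emit(0) @ H2 ⇒ out+=0
    get @ H0 ⇒ 6
    H0 returns (39, 6)
    H1 returns ((39, 6), (5))
    H2 returns [0, ((39, 6), (5))]
    H3 returns [[0, ((39, 6), (5))]]
= [[0, ((44, 6), (5))], [0, ((41, 6), (5))], [0, ((39, 6), (5))]]

Answer: 3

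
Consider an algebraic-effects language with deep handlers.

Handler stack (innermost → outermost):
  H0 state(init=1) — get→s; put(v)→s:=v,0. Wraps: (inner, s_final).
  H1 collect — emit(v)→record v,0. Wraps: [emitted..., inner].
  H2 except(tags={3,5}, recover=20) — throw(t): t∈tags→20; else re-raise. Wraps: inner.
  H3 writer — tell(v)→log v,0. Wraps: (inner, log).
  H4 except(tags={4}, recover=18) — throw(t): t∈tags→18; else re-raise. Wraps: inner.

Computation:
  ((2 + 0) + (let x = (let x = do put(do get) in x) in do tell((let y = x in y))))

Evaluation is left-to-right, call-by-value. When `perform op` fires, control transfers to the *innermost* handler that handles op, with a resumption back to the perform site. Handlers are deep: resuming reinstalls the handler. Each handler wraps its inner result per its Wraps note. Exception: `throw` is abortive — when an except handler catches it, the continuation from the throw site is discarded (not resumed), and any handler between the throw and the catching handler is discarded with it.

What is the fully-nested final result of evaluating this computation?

Answer: ([(2, 1)], (0))

Evaluation trace:
get @ H0 ⇒ 1
put(1) @ H0 ⇒ s:=1
tell(0) @ H3 ⇒ log+=0
H0 returns (2, 1)
H1 returns [(2, 1)]
H2 returns [(2, 1)]
H3 returns ([(2, 1)], (0))
H4 returns ([(2, 1)], (0))
= ([(2, 1)], (0))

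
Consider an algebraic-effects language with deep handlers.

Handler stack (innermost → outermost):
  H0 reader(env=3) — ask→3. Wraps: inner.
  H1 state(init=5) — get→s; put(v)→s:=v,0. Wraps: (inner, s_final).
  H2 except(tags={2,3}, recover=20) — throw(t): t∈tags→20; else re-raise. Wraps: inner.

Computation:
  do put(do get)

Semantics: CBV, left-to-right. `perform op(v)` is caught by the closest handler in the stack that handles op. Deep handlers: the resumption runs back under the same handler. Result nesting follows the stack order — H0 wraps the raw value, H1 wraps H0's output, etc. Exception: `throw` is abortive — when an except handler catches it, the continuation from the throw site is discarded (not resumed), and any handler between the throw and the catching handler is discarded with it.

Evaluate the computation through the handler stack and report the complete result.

Step-by-step:
get @ H1 ⇒ 5
put(5) @ H1 ⇒ s:=5
H0 returns 0
H1 returns (0, 5)
H2 returns (0, 5)
= (0, 5)

Answer: (0, 5)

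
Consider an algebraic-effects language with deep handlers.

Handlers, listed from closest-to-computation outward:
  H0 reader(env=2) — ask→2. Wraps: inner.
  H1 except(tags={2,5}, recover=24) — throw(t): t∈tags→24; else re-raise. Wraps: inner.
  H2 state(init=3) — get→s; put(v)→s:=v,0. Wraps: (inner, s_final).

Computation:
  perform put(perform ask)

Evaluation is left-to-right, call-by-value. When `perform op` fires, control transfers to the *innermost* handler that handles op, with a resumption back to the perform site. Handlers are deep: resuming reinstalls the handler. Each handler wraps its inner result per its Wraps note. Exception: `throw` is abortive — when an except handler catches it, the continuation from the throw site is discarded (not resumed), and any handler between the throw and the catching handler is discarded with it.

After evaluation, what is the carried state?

Step-by-step:
ask @ H0 ⇒ 2
put(2) @ H2 ⇒ s:=2
H0 returns 0
H1 returns 0
H2 returns (0, 2)
= (0, 2)

Answer: 2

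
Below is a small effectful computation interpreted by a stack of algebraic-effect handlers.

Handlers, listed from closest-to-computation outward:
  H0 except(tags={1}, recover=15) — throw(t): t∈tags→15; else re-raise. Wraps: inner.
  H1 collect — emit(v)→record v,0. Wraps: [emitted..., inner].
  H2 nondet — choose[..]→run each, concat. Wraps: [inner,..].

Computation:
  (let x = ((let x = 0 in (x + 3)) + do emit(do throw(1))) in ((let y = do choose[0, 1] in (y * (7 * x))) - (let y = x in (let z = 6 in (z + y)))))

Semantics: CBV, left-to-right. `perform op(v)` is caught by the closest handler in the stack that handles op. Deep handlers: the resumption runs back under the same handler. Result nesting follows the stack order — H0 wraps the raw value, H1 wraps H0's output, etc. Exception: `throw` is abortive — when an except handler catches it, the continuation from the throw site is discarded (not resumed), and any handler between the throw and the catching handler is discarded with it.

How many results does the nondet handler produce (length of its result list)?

Answer: 1

Working:
throw(1) @ H0 caught ⇒ 15
H1 returns [15]
H2 returns [[15]]
= [[15]]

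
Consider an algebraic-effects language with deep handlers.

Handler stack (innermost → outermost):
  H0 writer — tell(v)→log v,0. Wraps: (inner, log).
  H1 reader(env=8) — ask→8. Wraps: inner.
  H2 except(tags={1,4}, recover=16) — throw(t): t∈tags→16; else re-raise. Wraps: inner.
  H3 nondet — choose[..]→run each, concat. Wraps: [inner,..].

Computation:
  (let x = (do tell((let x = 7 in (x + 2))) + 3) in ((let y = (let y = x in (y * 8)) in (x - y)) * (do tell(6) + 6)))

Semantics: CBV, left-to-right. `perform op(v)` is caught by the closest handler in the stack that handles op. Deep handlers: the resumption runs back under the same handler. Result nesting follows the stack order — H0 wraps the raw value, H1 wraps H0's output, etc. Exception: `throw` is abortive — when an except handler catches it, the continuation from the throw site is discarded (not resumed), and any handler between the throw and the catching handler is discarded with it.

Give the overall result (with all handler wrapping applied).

Working:
tell(9) @ H0 ⇒ log+=9
tell(6) @ H0 ⇒ log+=6
H0 returns (-126, (9, 6))
H1 returns (-126, (9, 6))
H2 returns (-126, (9, 6))
H3 returns [(-126, (9, 6))]
= [(-126, (9, 6))]

Answer: [(-126, (9, 6))]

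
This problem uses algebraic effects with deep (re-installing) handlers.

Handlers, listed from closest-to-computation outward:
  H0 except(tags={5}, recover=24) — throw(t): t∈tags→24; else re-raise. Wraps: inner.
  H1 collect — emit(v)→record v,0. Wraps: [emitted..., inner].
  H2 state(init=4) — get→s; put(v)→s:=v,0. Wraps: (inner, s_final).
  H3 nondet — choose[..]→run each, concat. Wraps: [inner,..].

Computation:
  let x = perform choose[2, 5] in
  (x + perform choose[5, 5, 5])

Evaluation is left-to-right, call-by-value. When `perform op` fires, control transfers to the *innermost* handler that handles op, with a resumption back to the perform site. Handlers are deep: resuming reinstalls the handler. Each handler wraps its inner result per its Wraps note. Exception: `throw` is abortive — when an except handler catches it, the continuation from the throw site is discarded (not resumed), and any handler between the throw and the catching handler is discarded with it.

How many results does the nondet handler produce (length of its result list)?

Working:
choose[2, 5] @ H3
  branch[0] choose=2:
    choose[5, 5, 5] @ H3
      branch[0] choose=5:
        H0 returns 7
        H1 returns [7]
        H2 returns ([7], 4)
        H3 returns [([7], 4)]
      branch[1] choose=5:
        H0 returns 7
        H1 returns [7]
        H2 returns ([7], 4)
        H3 returns [([7], 4)]
      branch[2] choose=5:
        H0 returns 7
        H1 returns [7]
        H2 returns ([7], 4)
        H3 returns [([7], 4)]
  branch[1] choose=5:
    choose[5, 5, 5] @ H3
      branch[0] choose=5:
        H0 returns 10
        H1 returns [10]
        H2 returns ([10], 4)
        H3 returns [([10], 4)]
      branch[1] choose=5:
        H0 returns 10
        H1 returns [10]
        H2 returns ([10], 4)
        H3 returns [([10], 4)]
      branch[2] choose=5:
        H0 returns 10
        H1 returns [10]
        H2 returns ([10], 4)
        H3 returns [([10], 4)]
= [([7], 4), ([7], 4), ([7], 4), ([10], 4), ([10], 4), ([10], 4)]

Answer: 6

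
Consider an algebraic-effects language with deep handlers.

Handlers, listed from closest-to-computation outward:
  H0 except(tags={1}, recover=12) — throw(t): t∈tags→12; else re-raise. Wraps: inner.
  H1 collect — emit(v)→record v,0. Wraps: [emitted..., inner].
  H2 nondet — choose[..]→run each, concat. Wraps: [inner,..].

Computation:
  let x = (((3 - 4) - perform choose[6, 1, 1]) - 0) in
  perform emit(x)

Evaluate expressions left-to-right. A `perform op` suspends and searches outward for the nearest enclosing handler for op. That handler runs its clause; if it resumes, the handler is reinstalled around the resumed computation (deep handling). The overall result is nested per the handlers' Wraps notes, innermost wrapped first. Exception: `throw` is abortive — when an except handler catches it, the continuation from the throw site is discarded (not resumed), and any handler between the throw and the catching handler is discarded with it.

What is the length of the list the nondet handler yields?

Answer: 3

Step-by-step:
choose[6, 1, 1] @ H2
  branch[0] choose=6:
    emit(-7) @ H1 ⇒ out+=-7
    H0 returns 0
    H1 returns [-7, 0]
    H2 returns [[-7, 0]]
  branch[1] choose=1:
    emit(-2) @ H1 ⇒ out+=-2
    H0 returns 0
    H1 returns [-2, 0]
    H2 returns [[-2, 0]]
  branch[2] choose=1:
    emit(-2) @ H1 ⇒ out+=-2
    H0 returns 0
    H1 returns [-2, 0]
    H2 returns [[-2, 0]]
= [[-7, 0], [-2, 0], [-2, 0]]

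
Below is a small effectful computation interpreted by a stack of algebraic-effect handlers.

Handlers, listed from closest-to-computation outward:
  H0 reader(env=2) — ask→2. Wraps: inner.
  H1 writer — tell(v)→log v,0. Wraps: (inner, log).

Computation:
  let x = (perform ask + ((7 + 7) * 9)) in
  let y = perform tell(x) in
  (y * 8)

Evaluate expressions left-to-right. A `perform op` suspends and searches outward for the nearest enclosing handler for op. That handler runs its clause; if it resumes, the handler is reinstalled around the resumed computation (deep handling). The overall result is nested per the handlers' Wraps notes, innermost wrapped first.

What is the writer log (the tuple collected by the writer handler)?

Answer: (128)

Working:
ask @ H0 ⇒ 2
tell(128) @ H1 ⇒ log+=128
H0 returns 0
H1 returns (0, (128))
= (0, (128))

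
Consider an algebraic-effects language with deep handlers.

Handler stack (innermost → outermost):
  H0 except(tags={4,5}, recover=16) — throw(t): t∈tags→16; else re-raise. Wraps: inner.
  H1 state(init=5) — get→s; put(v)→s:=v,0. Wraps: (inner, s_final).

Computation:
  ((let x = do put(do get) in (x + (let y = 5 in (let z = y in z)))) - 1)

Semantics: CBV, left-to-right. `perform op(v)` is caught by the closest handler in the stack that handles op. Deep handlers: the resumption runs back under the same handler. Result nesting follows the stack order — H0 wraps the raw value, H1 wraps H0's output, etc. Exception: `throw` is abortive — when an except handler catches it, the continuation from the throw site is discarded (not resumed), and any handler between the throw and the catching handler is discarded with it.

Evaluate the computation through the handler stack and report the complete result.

Evaluation trace:
get @ H1 ⇒ 5
put(5) @ H1 ⇒ s:=5
H0 returns 4
H1 returns (4, 5)
= (4, 5)

Answer: (4, 5)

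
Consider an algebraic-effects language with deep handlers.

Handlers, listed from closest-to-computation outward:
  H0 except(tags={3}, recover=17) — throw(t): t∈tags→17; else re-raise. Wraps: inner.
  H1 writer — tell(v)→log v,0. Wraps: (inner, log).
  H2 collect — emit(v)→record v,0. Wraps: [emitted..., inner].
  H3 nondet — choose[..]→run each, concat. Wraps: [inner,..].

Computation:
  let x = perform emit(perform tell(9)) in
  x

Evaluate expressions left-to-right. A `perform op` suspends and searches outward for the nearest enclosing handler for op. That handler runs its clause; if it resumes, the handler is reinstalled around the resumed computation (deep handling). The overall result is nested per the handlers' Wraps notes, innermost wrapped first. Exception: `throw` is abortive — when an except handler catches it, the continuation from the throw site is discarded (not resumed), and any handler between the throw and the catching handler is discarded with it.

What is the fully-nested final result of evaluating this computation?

Answer: [[0, (0, (9))]]

Evaluation trace:
tell(9) @ H1 ⇒ log+=9
emit(0) @ H2 ⇒ out+=0
H0 returns 0
H1 returns (0, (9))
H2 returns [0, (0, (9))]
H3 returns [[0, (0, (9))]]
= [[0, (0, (9))]]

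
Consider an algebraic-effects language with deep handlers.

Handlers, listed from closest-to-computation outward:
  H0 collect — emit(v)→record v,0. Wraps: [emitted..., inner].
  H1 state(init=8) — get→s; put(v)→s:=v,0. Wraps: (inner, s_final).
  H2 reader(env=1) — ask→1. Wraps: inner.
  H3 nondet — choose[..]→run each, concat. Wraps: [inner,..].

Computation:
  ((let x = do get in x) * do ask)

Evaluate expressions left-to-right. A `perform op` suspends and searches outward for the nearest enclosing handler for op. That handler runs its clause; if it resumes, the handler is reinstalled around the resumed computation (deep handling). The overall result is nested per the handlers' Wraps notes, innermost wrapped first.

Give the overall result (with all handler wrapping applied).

Answer: [([8], 8)]

Evaluation trace:
get @ H1 ⇒ 8
ask @ H2 ⇒ 1
H0 returns [8]
H1 returns ([8], 8)
H2 returns ([8], 8)
H3 returns [([8], 8)]
= [([8], 8)]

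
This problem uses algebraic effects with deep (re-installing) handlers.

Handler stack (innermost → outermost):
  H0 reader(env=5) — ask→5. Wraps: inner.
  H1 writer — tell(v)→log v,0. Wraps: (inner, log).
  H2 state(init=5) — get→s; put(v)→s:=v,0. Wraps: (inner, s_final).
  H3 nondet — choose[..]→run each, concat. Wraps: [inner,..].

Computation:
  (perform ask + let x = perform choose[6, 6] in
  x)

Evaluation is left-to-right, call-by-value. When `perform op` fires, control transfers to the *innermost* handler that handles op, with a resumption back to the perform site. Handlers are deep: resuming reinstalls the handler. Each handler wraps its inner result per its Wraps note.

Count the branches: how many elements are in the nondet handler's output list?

Answer: 2

Step-by-step:
ask @ H0 ⇒ 5
choose[6, 6] @ H3
  branch[0] choose=6:
    H0 returns 11
    H1 returns (11, ())
    H2 returns ((11, ()), 5)
    H3 returns [((11, ()), 5)]
  branch[1] choose=6:
    H0 returns 11
    H1 returns (11, ())
    H2 returns ((11, ()), 5)
    H3 returns [((11, ()), 5)]
= [((11, ()), 5), ((11, ()), 5)]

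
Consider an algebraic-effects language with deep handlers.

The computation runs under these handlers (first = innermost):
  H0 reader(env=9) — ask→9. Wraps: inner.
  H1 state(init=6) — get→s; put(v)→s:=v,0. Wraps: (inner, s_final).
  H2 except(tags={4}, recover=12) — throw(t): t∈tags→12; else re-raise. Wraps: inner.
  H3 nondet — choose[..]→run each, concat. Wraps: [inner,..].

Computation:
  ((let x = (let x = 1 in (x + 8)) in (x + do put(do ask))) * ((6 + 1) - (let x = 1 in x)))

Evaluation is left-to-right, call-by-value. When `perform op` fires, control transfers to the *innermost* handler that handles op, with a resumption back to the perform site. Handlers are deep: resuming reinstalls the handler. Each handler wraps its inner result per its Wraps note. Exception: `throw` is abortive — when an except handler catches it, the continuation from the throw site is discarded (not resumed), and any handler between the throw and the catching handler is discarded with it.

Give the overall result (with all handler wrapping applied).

Step-by-step:
ask @ H0 ⇒ 9
put(9) @ H1 ⇒ s:=9
H0 returns 54
H1 returns (54, 9)
H2 returns (54, 9)
H3 returns [(54, 9)]
= [(54, 9)]

Answer: [(54, 9)]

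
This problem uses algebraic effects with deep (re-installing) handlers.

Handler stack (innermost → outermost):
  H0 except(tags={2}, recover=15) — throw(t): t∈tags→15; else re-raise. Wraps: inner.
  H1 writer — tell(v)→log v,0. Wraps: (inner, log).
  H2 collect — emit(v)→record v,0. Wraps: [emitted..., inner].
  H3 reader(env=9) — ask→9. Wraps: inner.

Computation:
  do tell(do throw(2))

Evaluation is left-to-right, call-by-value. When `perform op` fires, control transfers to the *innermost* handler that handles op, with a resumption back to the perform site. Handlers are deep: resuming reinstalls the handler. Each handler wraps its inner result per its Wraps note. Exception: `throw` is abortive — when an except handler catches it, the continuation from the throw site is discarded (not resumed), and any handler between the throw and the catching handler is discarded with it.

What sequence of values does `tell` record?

Step-by-step:
throw(2) @ H0 caught ⇒ 15
H1 returns (15, ())
H2 returns [(15, ())]
H3 returns [(15, ())]
= [(15, ())]

Answer: ()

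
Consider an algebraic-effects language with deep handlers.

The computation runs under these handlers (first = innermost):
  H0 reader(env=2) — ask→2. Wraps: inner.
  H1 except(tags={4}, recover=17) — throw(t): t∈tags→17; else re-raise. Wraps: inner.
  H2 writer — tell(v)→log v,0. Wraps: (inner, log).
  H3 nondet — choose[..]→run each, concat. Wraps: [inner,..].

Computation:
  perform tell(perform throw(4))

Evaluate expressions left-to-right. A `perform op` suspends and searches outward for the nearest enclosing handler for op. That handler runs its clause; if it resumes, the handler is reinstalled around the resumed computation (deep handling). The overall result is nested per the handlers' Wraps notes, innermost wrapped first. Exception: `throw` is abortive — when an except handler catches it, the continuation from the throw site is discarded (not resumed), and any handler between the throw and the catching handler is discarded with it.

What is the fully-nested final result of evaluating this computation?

Answer: [(17, ())]

Working:
throw(4) @ H1 caught ⇒ 17
H2 returns (17, ())
H3 returns [(17, ())]
= [(17, ())]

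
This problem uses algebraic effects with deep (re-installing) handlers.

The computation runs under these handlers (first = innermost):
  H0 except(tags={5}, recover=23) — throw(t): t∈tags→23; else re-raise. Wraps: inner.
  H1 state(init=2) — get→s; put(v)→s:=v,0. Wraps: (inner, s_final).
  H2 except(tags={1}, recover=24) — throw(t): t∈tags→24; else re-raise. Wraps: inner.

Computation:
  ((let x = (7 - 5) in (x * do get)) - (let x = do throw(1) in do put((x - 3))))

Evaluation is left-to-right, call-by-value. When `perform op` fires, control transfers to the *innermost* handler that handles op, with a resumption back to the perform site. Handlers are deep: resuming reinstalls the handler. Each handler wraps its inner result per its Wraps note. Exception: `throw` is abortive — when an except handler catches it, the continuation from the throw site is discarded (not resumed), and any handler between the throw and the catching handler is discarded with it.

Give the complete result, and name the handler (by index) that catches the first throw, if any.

Evaluation trace:
get @ H1 ⇒ 2
throw(1) @ H0 re-raised
throw(1) @ H2 caught ⇒ 24
= 24

Answer: 24 ; first throw caught by: H2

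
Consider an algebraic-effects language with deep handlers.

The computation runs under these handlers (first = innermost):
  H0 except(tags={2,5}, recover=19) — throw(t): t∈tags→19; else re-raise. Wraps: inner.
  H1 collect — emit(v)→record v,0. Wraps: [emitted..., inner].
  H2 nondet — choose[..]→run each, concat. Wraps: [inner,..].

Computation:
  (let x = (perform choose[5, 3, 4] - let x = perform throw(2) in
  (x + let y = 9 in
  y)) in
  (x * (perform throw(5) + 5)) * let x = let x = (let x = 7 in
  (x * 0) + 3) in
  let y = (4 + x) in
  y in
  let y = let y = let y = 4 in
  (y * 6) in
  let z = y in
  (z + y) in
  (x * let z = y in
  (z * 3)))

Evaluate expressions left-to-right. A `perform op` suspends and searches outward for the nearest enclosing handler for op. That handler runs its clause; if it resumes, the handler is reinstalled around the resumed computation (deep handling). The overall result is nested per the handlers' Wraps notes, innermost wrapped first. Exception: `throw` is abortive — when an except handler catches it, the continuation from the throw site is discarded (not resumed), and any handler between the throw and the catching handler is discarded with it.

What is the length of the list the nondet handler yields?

Answer: 3

Step-by-step:
choose[5, 3, 4] @ H2
  branch[0] choose=5:
    throw(2) @ H0 caught ⇒ 19
    H1 returns [19]
    H2 returns [[19]]
  branch[1] choose=3:
    throw(2) @ H0 caught ⇒ 19
    H1 returns [19]
    H2 returns [[19]]
  branch[2] choose=4:
    throw(2) @ H0 caught ⇒ 19
    H1 returns [19]
    H2 returns [[19]]
= [[19], [19], [19]]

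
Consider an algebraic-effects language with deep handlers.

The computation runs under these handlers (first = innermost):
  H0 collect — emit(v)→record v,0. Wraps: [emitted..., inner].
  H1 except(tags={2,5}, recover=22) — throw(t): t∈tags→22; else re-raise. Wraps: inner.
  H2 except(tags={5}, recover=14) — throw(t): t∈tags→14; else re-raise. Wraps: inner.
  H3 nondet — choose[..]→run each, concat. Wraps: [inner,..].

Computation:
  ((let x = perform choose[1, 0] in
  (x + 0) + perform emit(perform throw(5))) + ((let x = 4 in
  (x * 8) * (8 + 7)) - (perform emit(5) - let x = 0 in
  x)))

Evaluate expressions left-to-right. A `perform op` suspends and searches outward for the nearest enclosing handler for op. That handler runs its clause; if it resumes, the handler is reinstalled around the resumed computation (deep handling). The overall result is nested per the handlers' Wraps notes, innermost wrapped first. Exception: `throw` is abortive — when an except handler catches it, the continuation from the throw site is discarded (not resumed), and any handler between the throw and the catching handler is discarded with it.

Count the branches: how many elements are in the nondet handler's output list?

Working:
choose[1, 0] @ H3
  branch[0] choose=1:
    throw(5) @ H1 caught ⇒ 22
    H2 returns 22
    H3 returns [22]
  branch[1] choose=0:
    throw(5) @ H1 caught ⇒ 22
    H2 returns 22
    H3 returns [22]
= [22, 22]

Answer: 2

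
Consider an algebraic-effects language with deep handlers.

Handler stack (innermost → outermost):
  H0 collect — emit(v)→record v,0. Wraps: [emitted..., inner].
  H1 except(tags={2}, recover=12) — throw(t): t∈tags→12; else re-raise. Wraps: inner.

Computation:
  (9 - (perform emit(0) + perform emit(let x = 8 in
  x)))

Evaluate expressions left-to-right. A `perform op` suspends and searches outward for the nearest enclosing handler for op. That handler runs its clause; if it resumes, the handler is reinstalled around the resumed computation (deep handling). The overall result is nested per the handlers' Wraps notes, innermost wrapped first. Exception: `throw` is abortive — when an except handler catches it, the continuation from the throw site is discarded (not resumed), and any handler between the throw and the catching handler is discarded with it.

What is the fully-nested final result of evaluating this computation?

Step-by-step:
emit(0) @ H0 ⇒ out+=0
emit(8) @ H0 ⇒ out+=8
H0 returns [0, 8, 9]
H1 returns [0, 8, 9]
= [0, 8, 9]

Answer: [0, 8, 9]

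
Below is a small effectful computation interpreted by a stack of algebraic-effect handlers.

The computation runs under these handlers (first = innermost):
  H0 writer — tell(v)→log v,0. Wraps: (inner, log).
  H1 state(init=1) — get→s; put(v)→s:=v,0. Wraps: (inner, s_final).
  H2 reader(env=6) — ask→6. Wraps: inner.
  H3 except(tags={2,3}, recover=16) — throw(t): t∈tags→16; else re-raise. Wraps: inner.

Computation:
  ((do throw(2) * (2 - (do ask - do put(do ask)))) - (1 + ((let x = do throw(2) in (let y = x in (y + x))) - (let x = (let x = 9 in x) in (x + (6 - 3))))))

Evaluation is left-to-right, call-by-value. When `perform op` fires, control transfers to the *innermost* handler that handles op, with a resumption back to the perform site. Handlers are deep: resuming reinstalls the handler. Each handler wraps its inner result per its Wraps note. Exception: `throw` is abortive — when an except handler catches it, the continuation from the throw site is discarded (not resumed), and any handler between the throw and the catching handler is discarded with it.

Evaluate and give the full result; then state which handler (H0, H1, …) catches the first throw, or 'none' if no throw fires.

Step-by-step:
throw(2) @ H3 caught ⇒ 16
= 16

Answer: 16 ; first throw caught by: H3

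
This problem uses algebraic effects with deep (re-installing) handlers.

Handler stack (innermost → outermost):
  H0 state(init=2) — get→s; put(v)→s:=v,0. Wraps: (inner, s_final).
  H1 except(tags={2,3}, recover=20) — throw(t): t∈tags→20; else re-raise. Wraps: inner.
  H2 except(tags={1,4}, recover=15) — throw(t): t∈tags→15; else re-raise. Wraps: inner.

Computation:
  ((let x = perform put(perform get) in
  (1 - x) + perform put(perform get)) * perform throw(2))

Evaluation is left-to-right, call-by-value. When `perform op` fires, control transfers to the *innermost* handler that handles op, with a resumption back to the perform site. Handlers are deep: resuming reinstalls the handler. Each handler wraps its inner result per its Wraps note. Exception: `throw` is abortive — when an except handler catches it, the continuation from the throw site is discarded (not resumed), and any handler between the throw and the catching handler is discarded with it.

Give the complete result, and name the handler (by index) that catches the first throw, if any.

Step-by-step:
get @ H0 ⇒ 2
put(2) @ H0 ⇒ s:=2
get @ H0 ⇒ 2
put(2) @ H0 ⇒ s:=2
throw(2) @ H1 caught ⇒ 20
H2 returns 20
= 20

Answer: 20 ; first throw caught by: H1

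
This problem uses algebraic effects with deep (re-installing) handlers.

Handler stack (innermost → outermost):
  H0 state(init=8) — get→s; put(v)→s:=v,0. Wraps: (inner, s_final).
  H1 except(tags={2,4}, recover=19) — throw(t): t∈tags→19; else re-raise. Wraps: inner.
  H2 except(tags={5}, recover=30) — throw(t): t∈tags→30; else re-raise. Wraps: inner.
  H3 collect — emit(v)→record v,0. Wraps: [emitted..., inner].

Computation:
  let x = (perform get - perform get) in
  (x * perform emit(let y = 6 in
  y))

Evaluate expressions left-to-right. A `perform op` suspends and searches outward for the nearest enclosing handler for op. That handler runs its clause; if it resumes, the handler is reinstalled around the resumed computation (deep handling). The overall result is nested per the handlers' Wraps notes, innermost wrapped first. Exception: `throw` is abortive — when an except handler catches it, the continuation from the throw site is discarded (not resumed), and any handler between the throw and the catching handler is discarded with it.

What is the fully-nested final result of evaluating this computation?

Working:
get @ H0 ⇒ 8
get @ H0 ⇒ 8
emit(6) @ H3 ⇒ out+=6
H0 returns (0, 8)
H1 returns (0, 8)
H2 returns (0, 8)
H3 returns [6, (0, 8)]
= [6, (0, 8)]

Answer: [6, (0, 8)]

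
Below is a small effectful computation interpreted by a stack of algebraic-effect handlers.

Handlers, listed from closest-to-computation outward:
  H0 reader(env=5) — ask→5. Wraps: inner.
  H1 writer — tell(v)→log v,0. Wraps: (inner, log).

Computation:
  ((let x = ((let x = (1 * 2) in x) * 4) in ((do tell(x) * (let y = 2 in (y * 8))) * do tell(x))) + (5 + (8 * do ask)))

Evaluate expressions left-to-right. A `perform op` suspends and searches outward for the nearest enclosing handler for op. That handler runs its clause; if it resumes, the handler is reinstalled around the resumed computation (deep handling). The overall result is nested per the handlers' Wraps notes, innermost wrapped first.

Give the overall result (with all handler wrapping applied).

Answer: (45, (8, 8))

Working:
tell(8) @ H1 ⇒ log+=8
tell(8) @ H1 ⇒ log+=8
ask @ H0 ⇒ 5
H0 returns 45
H1 returns (45, (8, 8))
= (45, (8, 8))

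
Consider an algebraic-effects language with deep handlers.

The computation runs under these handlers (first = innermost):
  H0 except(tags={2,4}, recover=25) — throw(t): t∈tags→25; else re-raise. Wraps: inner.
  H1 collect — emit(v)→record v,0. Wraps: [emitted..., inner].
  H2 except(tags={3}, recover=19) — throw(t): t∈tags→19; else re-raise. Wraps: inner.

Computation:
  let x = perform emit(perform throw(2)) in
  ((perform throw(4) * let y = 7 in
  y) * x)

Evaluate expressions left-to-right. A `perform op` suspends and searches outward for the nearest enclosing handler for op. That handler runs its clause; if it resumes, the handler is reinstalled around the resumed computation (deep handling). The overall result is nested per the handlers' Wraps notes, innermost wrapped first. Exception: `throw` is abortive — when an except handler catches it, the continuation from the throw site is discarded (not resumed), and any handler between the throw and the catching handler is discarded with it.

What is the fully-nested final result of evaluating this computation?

Evaluation trace:
throw(2) @ H0 caught ⇒ 25
H1 returns [25]
H2 returns [25]
= [25]

Answer: [25]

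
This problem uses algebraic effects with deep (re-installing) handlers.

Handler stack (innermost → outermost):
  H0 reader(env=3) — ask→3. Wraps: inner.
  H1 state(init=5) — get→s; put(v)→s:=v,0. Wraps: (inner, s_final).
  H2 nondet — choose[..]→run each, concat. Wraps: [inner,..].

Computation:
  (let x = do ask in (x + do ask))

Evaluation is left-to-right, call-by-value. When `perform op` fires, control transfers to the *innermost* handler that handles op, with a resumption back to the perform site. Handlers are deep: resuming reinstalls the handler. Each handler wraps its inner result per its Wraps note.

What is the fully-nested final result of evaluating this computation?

Evaluation trace:
ask @ H0 ⇒ 3
ask @ H0 ⇒ 3
H0 returns 6
H1 returns (6, 5)
H2 returns [(6, 5)]
= [(6, 5)]

Answer: [(6, 5)]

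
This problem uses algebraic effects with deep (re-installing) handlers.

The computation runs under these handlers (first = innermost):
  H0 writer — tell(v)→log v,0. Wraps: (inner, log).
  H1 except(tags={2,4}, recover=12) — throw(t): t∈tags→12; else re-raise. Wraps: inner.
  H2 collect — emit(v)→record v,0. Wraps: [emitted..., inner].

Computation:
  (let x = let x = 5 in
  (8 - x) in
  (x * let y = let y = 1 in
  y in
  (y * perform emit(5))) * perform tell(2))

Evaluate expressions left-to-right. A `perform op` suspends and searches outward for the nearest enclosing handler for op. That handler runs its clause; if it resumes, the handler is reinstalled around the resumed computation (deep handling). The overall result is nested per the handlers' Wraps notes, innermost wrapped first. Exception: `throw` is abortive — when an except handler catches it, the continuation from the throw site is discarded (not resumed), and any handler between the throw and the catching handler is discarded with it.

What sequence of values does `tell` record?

Evaluation trace:
emit(5) @ H2 ⇒ out+=5
tell(2) @ H0 ⇒ log+=2
H0 returns (0, (2))
H1 returns (0, (2))
H2 returns [5, (0, (2))]
= [5, (0, (2))]

Answer: (2)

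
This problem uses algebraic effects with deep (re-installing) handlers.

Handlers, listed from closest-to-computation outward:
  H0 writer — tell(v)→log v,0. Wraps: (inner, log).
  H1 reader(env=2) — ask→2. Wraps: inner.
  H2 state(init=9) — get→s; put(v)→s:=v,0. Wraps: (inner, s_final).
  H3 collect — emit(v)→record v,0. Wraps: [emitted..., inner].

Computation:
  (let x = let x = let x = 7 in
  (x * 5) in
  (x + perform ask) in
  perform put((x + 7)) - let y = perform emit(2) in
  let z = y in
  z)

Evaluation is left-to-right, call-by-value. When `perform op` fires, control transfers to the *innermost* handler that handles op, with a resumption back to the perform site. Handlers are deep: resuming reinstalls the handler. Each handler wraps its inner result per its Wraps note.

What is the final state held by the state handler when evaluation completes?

Evaluation trace:
ask @ H1 ⇒ 2
put(44) @ H2 ⇒ s:=44
emit(2) @ H3 ⇒ out+=2
H0 returns (0, ())
H1 returns (0, ())
H2 returns ((0, ()), 44)
H3 returns [2, ((0, ()), 44)]
= [2, ((0, ()), 44)]

Answer: 44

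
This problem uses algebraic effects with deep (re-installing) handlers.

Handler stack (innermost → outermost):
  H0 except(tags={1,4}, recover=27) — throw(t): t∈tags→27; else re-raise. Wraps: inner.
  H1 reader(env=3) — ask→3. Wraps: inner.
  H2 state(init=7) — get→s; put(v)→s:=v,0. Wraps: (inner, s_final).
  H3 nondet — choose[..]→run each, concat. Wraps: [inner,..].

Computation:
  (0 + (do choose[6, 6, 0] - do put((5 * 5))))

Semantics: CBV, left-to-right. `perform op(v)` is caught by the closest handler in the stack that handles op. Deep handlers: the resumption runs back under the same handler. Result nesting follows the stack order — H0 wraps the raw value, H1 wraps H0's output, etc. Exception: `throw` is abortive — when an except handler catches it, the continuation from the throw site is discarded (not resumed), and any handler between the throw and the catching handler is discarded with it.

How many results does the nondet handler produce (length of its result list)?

Step-by-step:
choose[6, 6, 0] @ H3
  branch[0] choose=6:
    put(25) @ H2 ⇒ s:=25
    H0 returns 6
    H1 returns 6
    H2 returns (6, 25)
    H3 returns [(6, 25)]
  branch[1] choose=6:
    put(25) @ H2 ⇒ s:=25
    H0 returns 6
    H1 returns 6
    H2 returns (6, 25)
    H3 returns [(6, 25)]
  branch[2] choose=0:
    put(25) @ H2 ⇒ s:=25
    H0 returns 0
    H1 returns 0
    H2 returns (0, 25)
    H3 returns [(0, 25)]
= [(6, 25), (6, 25), (0, 25)]

Answer: 3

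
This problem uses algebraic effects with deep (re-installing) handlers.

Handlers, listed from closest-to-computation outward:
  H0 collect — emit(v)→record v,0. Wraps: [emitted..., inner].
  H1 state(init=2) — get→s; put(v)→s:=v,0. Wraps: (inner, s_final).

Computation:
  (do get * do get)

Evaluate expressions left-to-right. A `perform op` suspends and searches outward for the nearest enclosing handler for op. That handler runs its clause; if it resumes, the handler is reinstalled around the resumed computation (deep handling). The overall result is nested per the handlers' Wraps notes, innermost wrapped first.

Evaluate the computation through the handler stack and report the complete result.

Step-by-step:
get @ H1 ⇒ 2
get @ H1 ⇒ 2
H0 returns [4]
H1 returns ([4], 2)
= ([4], 2)

Answer: ([4], 2)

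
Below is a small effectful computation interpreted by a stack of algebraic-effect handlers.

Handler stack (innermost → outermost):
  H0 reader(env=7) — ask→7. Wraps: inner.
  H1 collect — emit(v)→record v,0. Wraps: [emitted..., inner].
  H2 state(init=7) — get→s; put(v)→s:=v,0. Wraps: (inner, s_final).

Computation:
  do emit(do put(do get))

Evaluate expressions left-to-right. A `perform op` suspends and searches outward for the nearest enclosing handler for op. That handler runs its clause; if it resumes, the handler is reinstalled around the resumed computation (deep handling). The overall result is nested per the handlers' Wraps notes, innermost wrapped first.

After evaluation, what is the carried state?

Working:
get @ H2 ⇒ 7
put(7) @ H2 ⇒ s:=7
emit(0) @ H1 ⇒ out+=0
H0 returns 0
H1 returns [0, 0]
H2 returns ([0, 0], 7)
= ([0, 0], 7)

Answer: 7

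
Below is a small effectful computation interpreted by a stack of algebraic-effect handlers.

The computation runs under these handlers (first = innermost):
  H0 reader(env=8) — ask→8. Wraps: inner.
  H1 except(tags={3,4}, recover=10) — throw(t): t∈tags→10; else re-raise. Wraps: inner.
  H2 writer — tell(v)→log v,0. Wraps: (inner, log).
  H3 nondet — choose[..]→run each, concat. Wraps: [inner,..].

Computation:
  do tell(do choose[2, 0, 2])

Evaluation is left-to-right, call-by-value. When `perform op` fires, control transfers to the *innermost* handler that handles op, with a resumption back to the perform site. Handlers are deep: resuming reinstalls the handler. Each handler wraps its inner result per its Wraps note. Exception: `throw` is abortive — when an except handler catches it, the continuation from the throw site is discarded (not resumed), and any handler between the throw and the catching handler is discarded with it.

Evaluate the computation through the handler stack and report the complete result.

Evaluation trace:
choose[2, 0, 2] @ H3
  branch[0] choose=2:
    tell(2) @ H2 ⇒ log+=2
    H0 returns 0
    H1 returns 0
    H2 returns (0, (2))
    H3 returns [(0, (2))]
  branch[1] choose=0:
    tell(0) @ H2 ⇒ log+=0
    H0 returns 0
    H1 returns 0
    H2 returns (0, (0))
    H3 returns [(0, (0))]
  branch[2] choose=2:
    tell(2) @ H2 ⇒ log+=2
    H0 returns 0
    H1 returns 0
    H2 returns (0, (2))
    H3 returns [(0, (2))]
= [(0, (2)), (0, (0)), (0, (2))]

Answer: [(0, (2)), (0, (0)), (0, (2))]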